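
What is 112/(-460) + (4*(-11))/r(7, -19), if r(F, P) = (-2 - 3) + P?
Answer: 1097/690 ≈ 1.5899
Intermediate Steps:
r(F, P) = -5 + P
112/(-460) + (4*(-11))/r(7, -19) = 112/(-460) + (4*(-11))/(-5 - 19) = 112*(-1/460) - 44/(-24) = -28/115 - 44*(-1/24) = -28/115 + 11/6 = 1097/690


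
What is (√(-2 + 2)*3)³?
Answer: 0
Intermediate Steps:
(√(-2 + 2)*3)³ = (√0*3)³ = (0*3)³ = 0³ = 0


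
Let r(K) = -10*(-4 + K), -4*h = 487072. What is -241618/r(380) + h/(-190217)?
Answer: 23208849393/357607960 ≈ 64.900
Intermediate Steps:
h = -121768 (h = -1/4*487072 = -121768)
r(K) = 40 - 10*K
-241618/r(380) + h/(-190217) = -241618/(40 - 10*380) - 121768/(-190217) = -241618/(40 - 3800) - 121768*(-1/190217) = -241618/(-3760) + 121768/190217 = -241618*(-1/3760) + 121768/190217 = 120809/1880 + 121768/190217 = 23208849393/357607960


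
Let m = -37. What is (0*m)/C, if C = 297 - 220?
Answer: 0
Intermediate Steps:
C = 77
(0*m)/C = (0*(-37))/77 = 0*(1/77) = 0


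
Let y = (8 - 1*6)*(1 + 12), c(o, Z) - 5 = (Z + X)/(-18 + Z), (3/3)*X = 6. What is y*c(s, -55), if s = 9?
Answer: 10764/73 ≈ 147.45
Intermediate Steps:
X = 6
c(o, Z) = 5 + (6 + Z)/(-18 + Z) (c(o, Z) = 5 + (Z + 6)/(-18 + Z) = 5 + (6 + Z)/(-18 + Z))
y = 26 (y = (8 - 6)*13 = 2*13 = 26)
y*c(s, -55) = 26*(6*(-14 - 55)/(-18 - 55)) = 26*(6*(-69)/(-73)) = 26*(6*(-1/73)*(-69)) = 26*(414/73) = 10764/73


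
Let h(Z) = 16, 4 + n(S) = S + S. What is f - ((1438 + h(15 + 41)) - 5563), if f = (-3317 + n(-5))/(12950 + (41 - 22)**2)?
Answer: 54691568/13311 ≈ 4108.8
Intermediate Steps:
n(S) = -4 + 2*S (n(S) = -4 + (S + S) = -4 + 2*S)
f = -3331/13311 (f = (-3317 + (-4 + 2*(-5)))/(12950 + (41 - 22)**2) = (-3317 + (-4 - 10))/(12950 + 19**2) = (-3317 - 14)/(12950 + 361) = -3331/13311 ≈ -0.25024)
f - ((1438 + h(15 + 41)) - 5563) = -3331/13311 - ((1438 + 16) - 5563) = -3331/13311 - (1454 - 5563) = -3331/13311 - 1*(-4109) = -3331/13311 + 4109 = 54691568/13311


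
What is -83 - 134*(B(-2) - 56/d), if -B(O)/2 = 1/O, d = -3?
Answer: -8155/3 ≈ -2718.3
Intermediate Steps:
B(O) = -2/O
-83 - 134*(B(-2) - 56/d) = -83 - 134*(-2/(-2) - 56/(-3)) = -83 - 134*(-2*(-1/2) - 56*(-1/3)) = -83 - 134*(1 + 56/3) = -83 - 134*59/3 = -83 - 7906/3 = -8155/3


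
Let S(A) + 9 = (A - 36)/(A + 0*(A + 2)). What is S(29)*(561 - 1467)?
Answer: 242808/29 ≈ 8372.7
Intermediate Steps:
S(A) = -9 + (-36 + A)/A (S(A) = -9 + (A - 36)/(A + 0*(A + 2)) = -9 + (-36 + A)/(A + 0*(2 + A)) = -9 + (-36 + A)/(A + 0) = -9 + (-36 + A)/A)
S(29)*(561 - 1467) = (-8 - 36/29)*(561 - 1467) = (-8 - 36*1/29)*(-906) = (-8 - 36/29)*(-906) = -268/29*(-906) = 242808/29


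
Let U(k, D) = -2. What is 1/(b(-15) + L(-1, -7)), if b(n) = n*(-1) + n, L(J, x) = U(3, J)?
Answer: -1/2 ≈ -0.50000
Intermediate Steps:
L(J, x) = -2
b(n) = 0 (b(n) = -n + n = 0)
1/(b(-15) + L(-1, -7)) = 1/(0 - 2) = 1/(-2) = -1/2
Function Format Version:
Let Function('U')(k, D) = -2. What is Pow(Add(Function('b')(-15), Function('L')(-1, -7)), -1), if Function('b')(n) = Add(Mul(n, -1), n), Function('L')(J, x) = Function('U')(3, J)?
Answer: Rational(-1, 2) ≈ -0.50000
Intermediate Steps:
Function('L')(J, x) = -2
Function('b')(n) = 0 (Function('b')(n) = Add(Mul(-1, n), n) = 0)
Pow(Add(Function('b')(-15), Function('L')(-1, -7)), -1) = Pow(Add(0, -2), -1) = Pow(-2, -1) = Rational(-1, 2)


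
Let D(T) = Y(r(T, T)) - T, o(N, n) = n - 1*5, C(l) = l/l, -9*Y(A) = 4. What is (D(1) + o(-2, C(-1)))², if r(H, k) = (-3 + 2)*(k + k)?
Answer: 2401/81 ≈ 29.642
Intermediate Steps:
r(H, k) = -2*k
Y(A) = -4/9 (Y(A) = -⅑*4 = -4/9)
C(l) = 1
o(N, n) = -5 + n (o(N, n) = n - 5 = -5 + n)
D(T) = -4/9 - T
(D(1) + o(-2, C(-1)))² = ((-4/9 - 1*1) + (-5 + 1))² = ((-4/9 - 1) - 4)² = (-13/9 - 4)² = (-49/9)² = 2401/81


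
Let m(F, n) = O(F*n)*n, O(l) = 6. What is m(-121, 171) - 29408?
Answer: -28382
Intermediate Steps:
m(F, n) = 6*n
m(-121, 171) - 29408 = 6*171 - 29408 = 1026 - 29408 = -28382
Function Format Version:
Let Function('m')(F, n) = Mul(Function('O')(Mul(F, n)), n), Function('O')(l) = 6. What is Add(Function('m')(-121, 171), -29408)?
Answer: -28382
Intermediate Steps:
Function('m')(F, n) = Mul(6, n)
Add(Function('m')(-121, 171), -29408) = Add(Mul(6, 171), -29408) = Add(1026, -29408) = -28382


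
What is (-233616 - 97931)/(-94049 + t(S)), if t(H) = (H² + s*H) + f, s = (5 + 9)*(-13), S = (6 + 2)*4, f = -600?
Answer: 331547/99449 ≈ 3.3338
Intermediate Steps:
S = 32 (S = 8*4 = 32)
s = -182 (s = 14*(-13) = -182)
t(H) = -600 + H² - 182*H (t(H) = (H² - 182*H) - 600 = -600 + H² - 182*H)
(-233616 - 97931)/(-94049 + t(S)) = (-233616 - 97931)/(-94049 + (-600 + 32² - 182*32)) = -331547/(-94049 + (-600 + 1024 - 5824)) = -331547/(-94049 - 5400) = -331547/(-99449) = -331547*(-1/99449) = 331547/99449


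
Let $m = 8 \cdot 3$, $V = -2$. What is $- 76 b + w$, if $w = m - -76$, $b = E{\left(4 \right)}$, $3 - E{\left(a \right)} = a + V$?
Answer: $24$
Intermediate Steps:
$E{\left(a \right)} = 5 - a$ ($E{\left(a \right)} = 3 - \left(a - 2\right) = 3 - \left(-2 + a\right) = 5 - a$)
$m = 24$
$b = 1$ ($b = 5 - 4 = 1$)
$w = 100$ ($w = 24 - -76 = 24 + 76 = 100$)
$- 76 b + w = \left(-76\right) 1 + 100 = -76 + 100 = 24$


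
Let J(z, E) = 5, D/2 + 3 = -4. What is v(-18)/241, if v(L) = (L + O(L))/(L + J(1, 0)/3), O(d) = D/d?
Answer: 155/35427 ≈ 0.0043752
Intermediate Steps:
D = -14 (D = -6 + 2*(-4) = -6 - 8 = -14)
O(d) = -14/d
v(L) = (L - 14/L)/(5/3 + L) (v(L) = (L - 14/L)/(L + 5/3) = (L - 14/L)/(5/3 + L))
v(-18)/241 = (3*(-14 + (-18)**2)/(-18*(5 + 3*(-18))))/241 = (3*(-1/18)*(-14 + 324)/(5 - 54))*(1/241) = (3*(-1/18)*310/(-49))*(1/241) = (3*(-1/18)*(-1/49)*310)*(1/241) = (155/147)*(1/241) = 155/35427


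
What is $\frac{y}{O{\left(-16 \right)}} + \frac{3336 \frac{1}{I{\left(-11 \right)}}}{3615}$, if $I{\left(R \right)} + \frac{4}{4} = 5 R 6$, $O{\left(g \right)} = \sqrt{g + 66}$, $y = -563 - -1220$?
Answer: $- \frac{1112}{398855} + \frac{657 \sqrt{2}}{10} \approx 92.911$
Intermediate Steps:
$y = 657$ ($y = -563 + 1220 = 657$)
$O{\left(g \right)} = \sqrt{66 + g}$
$I{\left(R \right)} = -1 + 30 R$ ($I{\left(R \right)} = -1 + 5 R 6 = -1 + 30 R$)
$\frac{y}{O{\left(-16 \right)}} + \frac{3336 \frac{1}{I{\left(-11 \right)}}}{3615} = \frac{657}{\sqrt{66 - 16}} + \frac{3336 \frac{1}{-1 + 30 \left(-11\right)}}{3615} = \frac{657}{\sqrt{50}} + \frac{3336}{-1 - 330} \cdot \frac{1}{3615} = \frac{657}{5 \sqrt{2}} + \frac{3336}{-331} \cdot \frac{1}{3615} = 657 \frac{\sqrt{2}}{10} + 3336 \left(- \frac{1}{331}\right) \frac{1}{3615} = \frac{657 \sqrt{2}}{10} - \frac{1112}{398855} = - \frac{1112}{398855} + \frac{657 \sqrt{2}}{10}$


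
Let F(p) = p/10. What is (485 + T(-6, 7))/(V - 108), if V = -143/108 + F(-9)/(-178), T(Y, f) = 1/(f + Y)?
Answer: -2919645/656734 ≈ -4.4457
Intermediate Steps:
F(p) = p/10 (F(p) = p*(1/10) = p/10)
T(Y, f) = 1/(Y + f)
V = -15848/12015 (V = -143/108 + ((1/10)*(-9))/(-178) = -143*1/108 - 9/10*(-1/178) = -143/108 + 9/1780 = -15848/12015 ≈ -1.3190)
(485 + T(-6, 7))/(V - 108) = (485 + 1/(-6 + 7))/(-15848/12015 - 108) = (485 + 1/1)/(-1313468/12015) = (485 + 1)*(-12015/1313468) = 486*(-12015/1313468) = -2919645/656734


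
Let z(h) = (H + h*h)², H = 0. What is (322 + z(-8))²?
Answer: 19518724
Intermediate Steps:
z(h) = h⁴ (z(h) = (0 + h*h)² = (0 + h²)² = (h²)² = h⁴)
(322 + z(-8))² = (322 + (-8)⁴)² = (322 + 4096)² = 4418² = 19518724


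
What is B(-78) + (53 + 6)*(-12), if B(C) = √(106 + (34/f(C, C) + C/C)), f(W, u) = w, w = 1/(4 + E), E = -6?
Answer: -708 + √39 ≈ -701.75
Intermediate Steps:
w = -½ (w = 1/(4 - 6) = 1/(-2) = -½ ≈ -0.50000)
f(W, u) = -½
B(C) = √39 (B(C) = √(106 + (34/(-½) + C/C)) = √(106 + (34*(-2) + 1)) = √(106 + (-68 + 1)) = √(106 - 67) = √39)
B(-78) + (53 + 6)*(-12) = √39 + (53 + 6)*(-12) = √39 + 59*(-12) = √39 - 708 = -708 + √39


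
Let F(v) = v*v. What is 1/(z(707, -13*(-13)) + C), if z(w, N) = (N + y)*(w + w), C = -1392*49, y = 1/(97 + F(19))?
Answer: 229/39104289 ≈ 5.8561e-6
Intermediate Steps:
F(v) = v²
y = 1/458 (y = 1/(97 + 19²) = 1/(97 + 361) = 1/458 ≈ 0.0021834)
C = -68208
z(w, N) = 2*w*(1/458 + N) (z(w, N) = (N + 1/458)*(w + w) = (1/458 + N)*(2*w) = 2*w*(1/458 + N))
1/(z(707, -13*(-13)) + C) = 1/((1/229)*707*(1 + 458*(-13*(-13))) - 68208) = 1/((1/229)*707*(1 + 458*169) - 68208) = 1/((1/229)*707*(1 + 77402) - 68208) = 1/((1/229)*707*77403 - 68208) = 1/(54723921/229 - 68208) = 1/(39104289/229) = 229/39104289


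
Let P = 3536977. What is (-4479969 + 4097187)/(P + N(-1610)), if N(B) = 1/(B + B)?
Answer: -410852680/3796355313 ≈ -0.10822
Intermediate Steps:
N(B) = 1/(2*B)
(-4479969 + 4097187)/(P + N(-1610)) = (-4479969 + 4097187)/(3536977 + (½)/(-1610)) = -382782/(3536977 + (½)*(-1/1610)) = -382782/(3536977 - 1/3220) = -382782/11389065939/3220 = -382782*3220/11389065939 = -410852680/3796355313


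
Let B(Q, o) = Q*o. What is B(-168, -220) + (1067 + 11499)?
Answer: 49526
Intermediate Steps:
B(-168, -220) + (1067 + 11499) = -168*(-220) + (1067 + 11499) = 36960 + 12566 = 49526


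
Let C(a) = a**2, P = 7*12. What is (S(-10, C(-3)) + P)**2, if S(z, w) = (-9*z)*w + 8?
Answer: 813604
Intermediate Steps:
P = 84
S(z, w) = 8 - 9*w*z (S(z, w) = -9*w*z + 8 = 8 - 9*w*z)
(S(-10, C(-3)) + P)**2 = ((8 - 9*(-3)**2*(-10)) + 84)**2 = ((8 - 9*9*(-10)) + 84)**2 = ((8 + 810) + 84)**2 = (818 + 84)**2 = 902**2 = 813604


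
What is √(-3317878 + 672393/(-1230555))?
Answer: I*√558238819382148785/410185 ≈ 1821.5*I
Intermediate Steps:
√(-3317878 + 672393/(-1230555)) = √(-3317878 + 672393*(-1/1230555)) = √(-3317878 - 224131/410185) = √(-1360944011561/410185) = I*√558238819382148785/410185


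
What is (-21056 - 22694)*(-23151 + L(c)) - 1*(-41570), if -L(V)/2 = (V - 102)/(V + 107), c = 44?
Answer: 152942495820/151 ≈ 1.0129e+9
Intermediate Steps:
L(V) = -2*(-102 + V)/(107 + V) (L(V) = -2*(V - 102)/(V + 107) = -2*(-102 + V)/(107 + V))
(-21056 - 22694)*(-23151 + L(c)) - 1*(-41570) = (-21056 - 22694)*(-23151 + 2*(102 - 1*44)/(107 + 44)) - 1*(-41570) = -43750*(-23151 + 2*(102 - 44)/151) + 41570 = -43750*(-23151 + 2*(1/151)*58) + 41570 = -43750*(-23151 + 116/151) + 41570 = -43750*(-3495685/151) + 41570 = 152936218750/151 + 41570 = 152942495820/151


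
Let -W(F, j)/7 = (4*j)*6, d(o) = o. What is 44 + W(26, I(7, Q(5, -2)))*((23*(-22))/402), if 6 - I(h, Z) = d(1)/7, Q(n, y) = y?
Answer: 85932/67 ≈ 1282.6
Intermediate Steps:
I(h, Z) = 41/7 (I(h, Z) = 6 - 1/7 = 6 - 1*⅐ = 6 - ⅐ = 41/7)
W(F, j) = -168*j (W(F, j) = -7*4*j*6 = -168*j)
44 + W(26, I(7, Q(5, -2)))*((23*(-22))/402) = 44 + (-168*41/7)*((23*(-22))/402) = 44 - (-497904)/402 = 44 - 984*(-253/201) = 44 + 82984/67 = 85932/67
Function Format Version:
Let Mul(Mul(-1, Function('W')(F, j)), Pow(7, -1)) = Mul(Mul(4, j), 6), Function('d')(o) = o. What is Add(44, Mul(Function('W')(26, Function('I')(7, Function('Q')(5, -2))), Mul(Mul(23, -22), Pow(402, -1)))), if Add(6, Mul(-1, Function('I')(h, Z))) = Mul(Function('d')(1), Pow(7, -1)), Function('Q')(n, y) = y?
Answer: Rational(85932, 67) ≈ 1282.6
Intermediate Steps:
Function('I')(h, Z) = Rational(41, 7) (Function('I')(h, Z) = Add(6, Mul(-1, Mul(1, Pow(7, -1)))) = Add(6, Mul(-1, Mul(1, Rational(1, 7)))) = Add(6, Mul(-1, Rational(1, 7))) = Add(6, Rational(-1, 7)) = Rational(41, 7))
Function('W')(F, j) = Mul(-168, j) (Function('W')(F, j) = Mul(-7, Mul(Mul(4, j), 6)) = Mul(-7, Mul(24, j)) = Mul(-168, j))
Add(44, Mul(Function('W')(26, Function('I')(7, Function('Q')(5, -2))), Mul(Mul(23, -22), Pow(402, -1)))) = Add(44, Mul(Mul(-168, Rational(41, 7)), Mul(Mul(23, -22), Pow(402, -1)))) = Add(44, Mul(-984, Mul(-506, Rational(1, 402)))) = Add(44, Mul(-984, Rational(-253, 201))) = Add(44, Rational(82984, 67)) = Rational(85932, 67)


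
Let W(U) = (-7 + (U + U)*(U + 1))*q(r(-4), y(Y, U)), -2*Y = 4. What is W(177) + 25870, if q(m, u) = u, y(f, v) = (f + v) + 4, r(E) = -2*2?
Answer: 11303765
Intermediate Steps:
r(E) = -4
Y = -2 (Y = -½*4 = -2)
y(f, v) = 4 + f + v
W(U) = (-7 + 2*U*(1 + U))*(2 + U) (W(U) = (-7 + (U + U)*(U + 1))*(4 - 2 + U) = (-7 + (2*U)*(1 + U))*(2 + U) = (-7 + 2*U*(1 + U))*(2 + U))
W(177) + 25870 = (2 + 177)*(-7 + 2*177 + 2*177²) + 25870 = 179*(-7 + 354 + 2*31329) + 25870 = 179*(-7 + 354 + 62658) + 25870 = 179*63005 + 25870 = 11277895 + 25870 = 11303765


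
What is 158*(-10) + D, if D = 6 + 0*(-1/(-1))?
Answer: -1574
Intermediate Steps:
D = 6 (D = 6 + 0*(-1*(-1)) = 6 + 0*1 = 6 + 0 = 6)
158*(-10) + D = 158*(-10) + 6 = -1580 + 6 = -1574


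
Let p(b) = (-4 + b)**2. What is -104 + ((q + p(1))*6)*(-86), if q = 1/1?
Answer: -5264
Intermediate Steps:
q = 1
-104 + ((q + p(1))*6)*(-86) = -104 + ((1 + (-4 + 1)**2)*6)*(-86) = -104 + ((1 + (-3)**2)*6)*(-86) = -104 + ((1 + 9)*6)*(-86) = -104 + (10*6)*(-86) = -104 + 60*(-86) = -104 - 5160 = -5264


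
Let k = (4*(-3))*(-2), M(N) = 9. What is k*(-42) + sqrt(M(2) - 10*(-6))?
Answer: -1008 + sqrt(69) ≈ -999.69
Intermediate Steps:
k = 24 (k = -12*(-2) = 24)
k*(-42) + sqrt(M(2) - 10*(-6)) = 24*(-42) + sqrt(9 - 10*(-6)) = -1008 + sqrt(9 + 60) = -1008 + sqrt(69)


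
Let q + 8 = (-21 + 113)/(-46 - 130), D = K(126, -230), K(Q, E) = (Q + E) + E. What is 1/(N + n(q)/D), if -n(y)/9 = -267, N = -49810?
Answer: -334/16638943 ≈ -2.0073e-5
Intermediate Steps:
K(Q, E) = Q + 2*E (K(Q, E) = (E + Q) + E = Q + 2*E)
D = -334 (D = 126 + 2*(-230) = 126 - 460 = -334)
q = -375/44 (q = -8 + (-21 + 113)/(-46 - 130) = -8 + 92/(-176) = -8 + 92*(-1/176) = -8 - 23/44 = -375/44 ≈ -8.5227)
n(y) = 2403 (n(y) = -9*(-267) = 2403)
1/(N + n(q)/D) = 1/(-49810 + 2403/(-334)) = 1/(-49810 + 2403*(-1/334)) = 1/(-49810 - 2403/334) = 1/(-16638943/334) = -334/16638943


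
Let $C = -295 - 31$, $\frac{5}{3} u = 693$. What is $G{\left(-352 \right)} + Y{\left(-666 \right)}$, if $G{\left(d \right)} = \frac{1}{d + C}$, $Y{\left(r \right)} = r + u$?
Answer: $- \frac{848183}{3390} \approx -250.2$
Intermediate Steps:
$u = \frac{2079}{5}$ ($u = \frac{3}{5} \cdot 693 = \frac{2079}{5} \approx 415.8$)
$Y{\left(r \right)} = \frac{2079}{5} + r$ ($Y{\left(r \right)} = r + \frac{2079}{5} = \frac{2079}{5} + r$)
$C = -326$ ($C = -295 - 31 = -326$)
$G{\left(d \right)} = \frac{1}{-326 + d}$ ($G{\left(d \right)} = \frac{1}{d - 326} = \frac{1}{-326 + d}$)
$G{\left(-352 \right)} + Y{\left(-666 \right)} = \frac{1}{-326 - 352} + \left(\frac{2079}{5} - 666\right) = \frac{1}{-678} - \frac{1251}{5} = - \frac{1}{678} - \frac{1251}{5} = - \frac{848183}{3390}$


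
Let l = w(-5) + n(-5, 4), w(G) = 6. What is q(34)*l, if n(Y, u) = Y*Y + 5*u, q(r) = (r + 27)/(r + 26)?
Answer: 1037/20 ≈ 51.850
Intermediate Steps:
q(r) = (27 + r)/(26 + r)
n(Y, u) = Y² + 5*u
l = 51 (l = 6 + ((-5)² + 5*4) = 6 + (25 + 20) = 6 + 45 = 51)
q(34)*l = ((27 + 34)/(26 + 34))*51 = (61/60)*51 = 1037/20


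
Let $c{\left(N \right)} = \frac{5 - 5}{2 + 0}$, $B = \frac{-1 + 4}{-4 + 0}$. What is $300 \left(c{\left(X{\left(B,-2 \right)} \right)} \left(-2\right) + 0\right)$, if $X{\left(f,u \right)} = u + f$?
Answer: $0$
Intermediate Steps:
$B = - \frac{3}{4}$ ($B = \frac{3}{-4} = 3 \left(- \frac{1}{4}\right) = - \frac{3}{4} \approx -0.75$)
$X{\left(f,u \right)} = f + u$
$c{\left(N \right)} = 0$ ($c{\left(N \right)} = \frac{0}{2} = 0 \cdot \frac{1}{2} = 0$)
$300 \left(c{\left(X{\left(B,-2 \right)} \right)} \left(-2\right) + 0\right) = 300 \left(0 \left(-2\right) + 0\right) = 300 \left(0 + 0\right) = 300 \cdot 0 = 0$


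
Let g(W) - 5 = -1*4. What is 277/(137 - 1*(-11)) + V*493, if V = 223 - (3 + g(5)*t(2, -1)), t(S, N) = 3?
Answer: 15833465/148 ≈ 1.0698e+5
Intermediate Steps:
g(W) = 1 (g(W) = 5 - 1*4 = 5 - 4 = 1)
V = 217 (V = 223 - (3 + 1*3) = 223 - (3 + 3) = 223 - 1*6 = 223 - 6 = 217)
277/(137 - 1*(-11)) + V*493 = 277/(137 - 1*(-11)) + 217*493 = 277/(137 + 11) + 106981 = 277/148 + 106981 = 15833465/148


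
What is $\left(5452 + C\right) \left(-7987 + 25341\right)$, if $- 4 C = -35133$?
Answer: $\frac{494077057}{2} \approx 2.4704 \cdot 10^{8}$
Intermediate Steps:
$C = \frac{35133}{4}$ ($C = \left(- \frac{1}{4}\right) \left(-35133\right) = \frac{35133}{4} \approx 8783.3$)
$\left(5452 + C\right) \left(-7987 + 25341\right) = \left(5452 + \frac{35133}{4}\right) \left(-7987 + 25341\right) = \frac{56941}{4} \cdot 17354 = \frac{494077057}{2}$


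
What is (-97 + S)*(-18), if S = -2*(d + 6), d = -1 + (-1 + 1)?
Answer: 1926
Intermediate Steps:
d = -1 (d = -1 + 0 = -1)
S = -10 (S = -2*(-1 + 6) = -2*5 = -10)
(-97 + S)*(-18) = (-97 - 10)*(-18) = -107*(-18) = 1926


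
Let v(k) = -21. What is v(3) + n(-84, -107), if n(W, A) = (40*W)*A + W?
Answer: 359415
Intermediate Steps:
n(W, A) = W + 40*A*W (n(W, A) = 40*A*W + W = W + 40*A*W)
v(3) + n(-84, -107) = -21 - 84*(1 + 40*(-107)) = -21 - 84*(1 - 4280) = -21 - 84*(-4279) = -21 + 359436 = 359415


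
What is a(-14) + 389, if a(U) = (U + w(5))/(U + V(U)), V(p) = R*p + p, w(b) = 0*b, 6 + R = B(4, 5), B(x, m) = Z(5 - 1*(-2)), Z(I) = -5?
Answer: 3500/9 ≈ 388.89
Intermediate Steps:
B(x, m) = -5
R = -11 (R = -6 - 5 = -11)
w(b) = 0
V(p) = -10*p (V(p) = -11*p + p = -10*p)
a(U) = -1/9 (a(U) = (U + 0)/(U - 10*U) = U/((-9*U)) = U*(-1/(9*U)) = -1/9)
a(-14) + 389 = -1/9 + 389 = 3500/9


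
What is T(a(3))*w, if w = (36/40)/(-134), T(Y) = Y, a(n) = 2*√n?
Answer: -9*√3/670 ≈ -0.023266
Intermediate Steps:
w = -9/1340 (w = (36*(1/40))*(-1/134) = (9/10)*(-1/134) = -9/1340 ≈ -0.0067164)
T(a(3))*w = (2*√3)*(-9/1340) = -9*√3/670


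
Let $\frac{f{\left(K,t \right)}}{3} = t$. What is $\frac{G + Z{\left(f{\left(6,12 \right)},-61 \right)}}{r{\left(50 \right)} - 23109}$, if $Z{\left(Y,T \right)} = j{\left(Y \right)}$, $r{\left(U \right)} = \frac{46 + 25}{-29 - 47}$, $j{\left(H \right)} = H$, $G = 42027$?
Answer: $- \frac{3196788}{1756355} \approx -1.8201$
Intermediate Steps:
$r{\left(U \right)} = - \frac{71}{76}$ ($r{\left(U \right)} = \frac{71}{-76} = 71 \left(- \frac{1}{76}\right) = - \frac{71}{76}$)
$f{\left(K,t \right)} = 3 t$
$Z{\left(Y,T \right)} = Y$
$\frac{G + Z{\left(f{\left(6,12 \right)},-61 \right)}}{r{\left(50 \right)} - 23109} = \frac{42027 + 3 \cdot 12}{- \frac{71}{76} - 23109} = \frac{42027 + 36}{- \frac{1756355}{76}} = 42063 \left(- \frac{76}{1756355}\right) = - \frac{3196788}{1756355}$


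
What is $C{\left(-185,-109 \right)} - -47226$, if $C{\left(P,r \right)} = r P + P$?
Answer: $67206$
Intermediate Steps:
$C{\left(P,r \right)} = P + P r$ ($C{\left(P,r \right)} = P r + P = P + P r$)
$C{\left(-185,-109 \right)} - -47226 = - 185 \left(1 - 109\right) - -47226 = \left(-185\right) \left(-108\right) + 47226 = 19980 + 47226 = 67206$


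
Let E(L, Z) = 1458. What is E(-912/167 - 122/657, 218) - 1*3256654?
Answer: -3255196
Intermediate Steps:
E(-912/167 - 122/657, 218) - 1*3256654 = 1458 - 1*3256654 = 1458 - 3256654 = -3255196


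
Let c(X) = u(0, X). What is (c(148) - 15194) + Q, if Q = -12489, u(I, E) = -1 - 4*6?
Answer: -27708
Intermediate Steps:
u(I, E) = -25 (u(I, E) = -1 - 24 = -25)
c(X) = -25
(c(148) - 15194) + Q = (-25 - 15194) - 12489 = -15219 - 12489 = -27708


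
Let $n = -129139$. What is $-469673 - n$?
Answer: $-340534$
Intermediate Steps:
$-469673 - n = -469673 - -129139 = -469673 + 129139 = -340534$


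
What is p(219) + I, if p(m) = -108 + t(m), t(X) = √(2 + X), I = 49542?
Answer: 49434 + √221 ≈ 49449.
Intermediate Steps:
p(m) = -108 + √(2 + m)
p(219) + I = (-108 + √(2 + 219)) + 49542 = (-108 + √221) + 49542 = 49434 + √221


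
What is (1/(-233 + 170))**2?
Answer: 1/3969 ≈ 0.00025195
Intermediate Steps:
(1/(-233 + 170))**2 = (1/(-63))**2 = (-1/63)**2 = 1/3969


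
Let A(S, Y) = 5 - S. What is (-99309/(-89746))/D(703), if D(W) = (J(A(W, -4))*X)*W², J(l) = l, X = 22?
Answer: -99309/681088981715384 ≈ -1.4581e-10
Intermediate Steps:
D(W) = W²*(110 - 22*W) (D(W) = ((5 - W)*22)*W² = (110 - 22*W)*W² = W²*(110 - 22*W))
(-99309/(-89746))/D(703) = (-99309/(-89746))/((22*703²*(5 - 1*703))) = (-99309*(-1/89746))/((22*494209*(5 - 703))) = 99309/(89746*((22*494209*(-698)))) = (99309/89746)/(-7589073404) = (99309/89746)*(-1/7589073404) = -99309/681088981715384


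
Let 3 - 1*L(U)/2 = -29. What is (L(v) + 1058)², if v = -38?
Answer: 1258884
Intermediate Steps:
L(U) = 64 (L(U) = 6 - 2*(-29) = 6 + 58 = 64)
(L(v) + 1058)² = (64 + 1058)² = 1122² = 1258884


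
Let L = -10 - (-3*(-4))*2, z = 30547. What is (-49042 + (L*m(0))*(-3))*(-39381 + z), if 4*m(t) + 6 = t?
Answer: 434588630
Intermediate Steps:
L = -34 (L = -10 - 12*2 = -10 - 1*24 = -10 - 24 = -34)
m(t) = -3/2 + t/4
(-49042 + (L*m(0))*(-3))*(-39381 + z) = (-49042 - 34*(-3/2 + (¼)*0)*(-3))*(-39381 + 30547) = (-49042 - 34*(-3/2 + 0)*(-3))*(-8834) = (-49042 - 34*(-3/2)*(-3))*(-8834) = (-49042 + 51*(-3))*(-8834) = (-49042 - 153)*(-8834) = -49195*(-8834) = 434588630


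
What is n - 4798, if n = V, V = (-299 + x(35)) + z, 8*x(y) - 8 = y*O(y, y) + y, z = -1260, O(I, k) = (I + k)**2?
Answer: 120687/8 ≈ 15086.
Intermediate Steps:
x(y) = 1 + y**3/2 + y/8 (x(y) = 1 + (y*(y + y)**2 + y)/8 = 1 + (y*(2*y)**2 + y)/8 = 1 + (y*(4*y**2) + y)/8 = 1 + (4*y**3 + y)/8 = 1 + (y + 4*y**3)/8 = 1 + (y**3/2 + y/8) = 1 + y**3/2 + y/8)
V = 159071/8 (V = (-299 + (1 + (1/2)*35**3 + (1/8)*35)) - 1260 = (-299 + (1 + (1/2)*42875 + 35/8)) - 1260 = (-299 + (1 + 42875/2 + 35/8)) - 1260 = (-299 + 171543/8) - 1260 = 169151/8 - 1260 = 159071/8 ≈ 19884.)
n = 159071/8 ≈ 19884.
n - 4798 = 159071/8 - 4798 = 120687/8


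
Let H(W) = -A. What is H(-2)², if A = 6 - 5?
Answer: 1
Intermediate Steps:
A = 1
H(W) = -1 (H(W) = -1*1 = -1)
H(-2)² = (-1)² = 1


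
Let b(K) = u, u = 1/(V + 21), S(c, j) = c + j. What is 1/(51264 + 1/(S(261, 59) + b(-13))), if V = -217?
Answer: 62719/3215227012 ≈ 1.9507e-5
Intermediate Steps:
u = -1/196 (u = 1/(-217 + 21) = 1/(-196) = -1/196 ≈ -0.0051020)
b(K) = -1/196
1/(51264 + 1/(S(261, 59) + b(-13))) = 1/(51264 + 1/((261 + 59) - 1/196)) = 1/(51264 + 1/(320 - 1/196)) = 1/(51264 + 1/(62719/196)) = 1/(51264 + 196/62719) = 1/(3215227012/62719) = 62719/3215227012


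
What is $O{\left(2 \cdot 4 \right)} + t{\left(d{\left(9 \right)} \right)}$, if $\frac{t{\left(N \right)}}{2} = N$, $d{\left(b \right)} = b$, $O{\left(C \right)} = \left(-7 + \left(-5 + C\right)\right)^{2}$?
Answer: $34$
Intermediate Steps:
$O{\left(C \right)} = \left(-12 + C\right)^{2}$
$t{\left(N \right)} = 2 N$
$O{\left(2 \cdot 4 \right)} + t{\left(d{\left(9 \right)} \right)} = \left(-12 + 2 \cdot 4\right)^{2} + 2 \cdot 9 = \left(-12 + 8\right)^{2} + 18 = \left(-4\right)^{2} + 18 = 16 + 18 = 34$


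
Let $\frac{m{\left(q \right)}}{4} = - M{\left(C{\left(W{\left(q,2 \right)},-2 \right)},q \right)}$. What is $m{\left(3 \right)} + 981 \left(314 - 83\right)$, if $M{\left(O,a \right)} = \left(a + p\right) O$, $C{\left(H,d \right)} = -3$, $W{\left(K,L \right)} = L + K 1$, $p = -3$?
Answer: $226611$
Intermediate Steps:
$W{\left(K,L \right)} = K + L$ ($W{\left(K,L \right)} = L + K = K + L$)
$M{\left(O,a \right)} = O \left(-3 + a\right)$ ($M{\left(O,a \right)} = \left(a - 3\right) O = \left(-3 + a\right) O = O \left(-3 + a\right)$)
$m{\left(q \right)} = -36 + 12 q$ ($m{\left(q \right)} = 4 \left(- \left(-3\right) \left(-3 + q\right)\right) = 4 \left(- (9 - 3 q)\right) = 4 \left(-9 + 3 q\right) = -36 + 12 q$)
$m{\left(3 \right)} + 981 \left(314 - 83\right) = \left(-36 + 12 \cdot 3\right) + 981 \left(314 - 83\right) = \left(-36 + 36\right) + 981 \cdot 231 = 0 + 226611 = 226611$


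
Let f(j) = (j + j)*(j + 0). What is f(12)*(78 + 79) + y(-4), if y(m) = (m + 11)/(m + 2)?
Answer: 90425/2 ≈ 45213.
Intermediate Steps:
f(j) = 2*j² (f(j) = (2*j)*j = 2*j²)
y(m) = (11 + m)/(2 + m)
f(12)*(78 + 79) + y(-4) = (2*12²)*(78 + 79) + (11 - 4)/(2 - 4) = (2*144)*157 + 7/(-2) = 288*157 - ½*7 = 45216 - 7/2 = 90425/2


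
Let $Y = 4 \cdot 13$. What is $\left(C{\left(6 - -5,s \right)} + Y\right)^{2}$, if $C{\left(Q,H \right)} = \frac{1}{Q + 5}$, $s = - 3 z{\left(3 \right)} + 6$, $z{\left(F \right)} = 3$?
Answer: $\frac{693889}{256} \approx 2710.5$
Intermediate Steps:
$s = -3$ ($s = \left(-3\right) 3 + 6 = -9 + 6 = -3$)
$C{\left(Q,H \right)} = \frac{1}{5 + Q}$
$Y = 52$
$\left(C{\left(6 - -5,s \right)} + Y\right)^{2} = \left(\frac{1}{5 + \left(6 - -5\right)} + 52\right)^{2} = \left(\frac{1}{5 + \left(6 + 5\right)} + 52\right)^{2} = \left(\frac{1}{5 + 11} + 52\right)^{2} = \left(\frac{1}{16} + 52\right)^{2} = \left(\frac{833}{16}\right)^{2} = \frac{693889}{256}$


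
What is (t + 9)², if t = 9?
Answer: 324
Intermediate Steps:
(t + 9)² = (9 + 9)² = 18² = 324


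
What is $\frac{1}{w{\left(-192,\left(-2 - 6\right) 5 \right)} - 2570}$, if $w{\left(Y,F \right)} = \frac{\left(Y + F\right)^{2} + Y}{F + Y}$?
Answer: $- \frac{29}{81234} \approx -0.00035699$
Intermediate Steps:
$w{\left(Y,F \right)} = \frac{Y + \left(F + Y\right)^{2}}{F + Y}$ ($w{\left(Y,F \right)} = \frac{\left(F + Y\right)^{2} + Y}{F + Y} = \frac{Y + \left(F + Y\right)^{2}}{F + Y}$)
$\frac{1}{w{\left(-192,\left(-2 - 6\right) 5 \right)} - 2570} = \frac{1}{\left(\left(-2 - 6\right) 5 - 192 - \frac{192}{\left(-2 - 6\right) 5 - 192}\right) - 2570} = \frac{1}{\left(\left(-8\right) 5 - 192 - \frac{192}{\left(-8\right) 5 - 192}\right) - 2570} = \frac{1}{\left(-40 - 192 - \frac{192}{-40 - 192}\right) - 2570} = \frac{1}{\left(-40 - 192 - \frac{192}{-232}\right) - 2570} = \frac{1}{\left(-40 - 192 - - \frac{24}{29}\right) - 2570} = \frac{1}{\left(-40 - 192 + \frac{24}{29}\right) - 2570} = \frac{1}{- \frac{6704}{29} - 2570} = \frac{1}{- \frac{81234}{29}} = - \frac{29}{81234}$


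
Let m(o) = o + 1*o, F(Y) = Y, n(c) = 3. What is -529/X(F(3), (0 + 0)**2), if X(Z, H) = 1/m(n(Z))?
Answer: -3174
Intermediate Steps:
m(o) = 2*o (m(o) = o + o = 2*o)
X(Z, H) = 1/6 (X(Z, H) = 1/(2*3) = 1/6)
-529/X(F(3), (0 + 0)**2) = -529/1/6 = -529*6 = -3174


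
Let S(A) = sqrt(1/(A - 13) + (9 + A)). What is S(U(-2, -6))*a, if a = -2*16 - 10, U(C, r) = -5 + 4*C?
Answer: -21*I*sqrt(2730)/13 ≈ -84.403*I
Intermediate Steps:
S(A) = sqrt(9 + A + 1/(-13 + A)) (S(A) = sqrt(1/(-13 + A) + (9 + A)) = sqrt(9 + A + 1/(-13 + A)))
a = -42 (a = -32 - 10 = -42)
S(U(-2, -6))*a = sqrt((1 + (-13 + (-5 + 4*(-2)))*(9 + (-5 + 4*(-2))))/(-13 + (-5 + 4*(-2))))*(-42) = sqrt((1 + (-13 + (-5 - 8))*(9 + (-5 - 8)))/(-13 + (-5 - 8)))*(-42) = sqrt((1 + (-13 - 13)*(9 - 13))/(-13 - 13))*(-42) = sqrt((1 - 26*(-4))/(-26))*(-42) = sqrt(-(1 + 104)/26)*(-42) = sqrt(-1/26*105)*(-42) = sqrt(-105/26)*(-42) = (I*sqrt(2730)/26)*(-42) = -21*I*sqrt(2730)/13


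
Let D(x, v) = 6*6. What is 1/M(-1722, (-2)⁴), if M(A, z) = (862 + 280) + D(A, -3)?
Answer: 1/1178 ≈ 0.00084890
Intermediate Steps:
D(x, v) = 36
M(A, z) = 1178 (M(A, z) = (862 + 280) + 36 = 1142 + 36 = 1178)
1/M(-1722, (-2)⁴) = 1/1178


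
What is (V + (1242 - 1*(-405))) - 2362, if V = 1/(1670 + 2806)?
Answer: -3200339/4476 ≈ -715.00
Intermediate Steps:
V = 1/4476 ≈ 0.00022341
(V + (1242 - 1*(-405))) - 2362 = (1/4476 + (1242 - 1*(-405))) - 2362 = (1/4476 + (1242 + 405)) - 2362 = (1/4476 + 1647) - 2362 = 7371973/4476 - 2362 = -3200339/4476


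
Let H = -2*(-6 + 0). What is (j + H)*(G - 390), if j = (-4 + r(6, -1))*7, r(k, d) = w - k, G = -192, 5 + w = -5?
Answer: 74496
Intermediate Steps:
w = -10 (w = -5 - 5 = -10)
r(k, d) = -10 - k
H = 12 (H = -2*(-6) = 12)
j = -140 (j = (-4 + (-10 - 1*6))*7 = (-4 + (-10 - 6))*7 = (-4 - 16)*7 = -20*7 = -140)
(j + H)*(G - 390) = (-140 + 12)*(-192 - 390) = -128*(-582) = 74496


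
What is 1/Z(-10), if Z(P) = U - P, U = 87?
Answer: 1/97 ≈ 0.010309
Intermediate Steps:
Z(P) = 87 - P
1/Z(-10) = 1/(87 - 1*(-10)) = 1/(87 + 10) = 1/97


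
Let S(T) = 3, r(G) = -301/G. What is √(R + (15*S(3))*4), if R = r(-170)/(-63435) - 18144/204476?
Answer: √7567298588974313157258/6485467530 ≈ 13.413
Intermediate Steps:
R = -2878316707/32427337650 (R = -301/(-170)/(-63435) - 18144/204476 = -301*(-1/170)*(-1/63435) - 18144*1/204476 = (301/170)*(-1/63435) - 4536/51119 = -301/10783950 - 4536/51119 = -2878316707/32427337650 ≈ -0.088762)
√(R + (15*S(3))*4) = √(-2878316707/32427337650 + (15*3)*4) = √(-2878316707/32427337650 + 45*4) = √(-2878316707/32427337650 + 180) = √(5834042460293/32427337650) = √7567298588974313157258/6485467530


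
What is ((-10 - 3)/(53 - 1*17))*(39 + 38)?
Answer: -1001/36 ≈ -27.806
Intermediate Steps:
((-10 - 3)/(53 - 1*17))*(39 + 38) = -13/(53 - 17)*77 = -13/36*77 = -1001/36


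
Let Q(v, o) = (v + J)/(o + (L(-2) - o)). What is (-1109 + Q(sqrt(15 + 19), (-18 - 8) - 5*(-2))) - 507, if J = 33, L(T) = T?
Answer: -3265/2 - sqrt(34)/2 ≈ -1635.4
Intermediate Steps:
Q(v, o) = -33/2 - v/2 (Q(v, o) = (v + 33)/(o + (-2 - o)) = (33 + v)/(-2) = (33 + v)*(-1/2) = -33/2 - v/2)
(-1109 + Q(sqrt(15 + 19), (-18 - 8) - 5*(-2))) - 507 = (-1109 + (-33/2 - sqrt(15 + 19)/2)) - 507 = (-1109 + (-33/2 - sqrt(34)/2)) - 507 = (-2251/2 - sqrt(34)/2) - 507 = -3265/2 - sqrt(34)/2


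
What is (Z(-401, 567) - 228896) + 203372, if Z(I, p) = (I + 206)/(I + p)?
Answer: -4237179/166 ≈ -25525.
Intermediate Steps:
Z(I, p) = (206 + I)/(I + p)
(Z(-401, 567) - 228896) + 203372 = ((206 - 401)/(-401 + 567) - 228896) + 203372 = (-195/166 - 228896) + 203372 = -37996931/166 + 203372 = -4237179/166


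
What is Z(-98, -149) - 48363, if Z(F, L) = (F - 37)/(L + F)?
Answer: -11945526/247 ≈ -48362.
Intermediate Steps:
Z(F, L) = (-37 + F)/(F + L)
Z(-98, -149) - 48363 = (-37 - 98)/(-98 - 149) - 48363 = -135/(-247) - 48363 = -1/247*(-135) - 48363 = 135/247 - 48363 = -11945526/247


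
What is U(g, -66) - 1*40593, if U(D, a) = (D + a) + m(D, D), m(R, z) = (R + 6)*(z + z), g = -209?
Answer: 43986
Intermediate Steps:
m(R, z) = 2*z*(6 + R) (m(R, z) = (6 + R)*(2*z) = 2*z*(6 + R))
U(D, a) = D + a + 2*D*(6 + D) (U(D, a) = (D + a) + 2*D*(6 + D) = D + a + 2*D*(6 + D))
U(g, -66) - 1*40593 = (-209 - 66 + 2*(-209)*(6 - 209)) - 1*40593 = (-209 - 66 + 2*(-209)*(-203)) - 40593 = (-209 - 66 + 84854) - 40593 = 84579 - 40593 = 43986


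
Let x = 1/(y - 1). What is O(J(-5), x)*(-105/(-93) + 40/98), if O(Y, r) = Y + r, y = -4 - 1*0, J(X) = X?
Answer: -12142/1519 ≈ -7.9934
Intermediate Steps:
y = -4 (y = -4 + 0 = -4)
x = -⅕ (x = 1/(-4 - 1) = 1/(-5) = -⅕ ≈ -0.20000)
O(J(-5), x)*(-105/(-93) + 40/98) = (-5 - ⅕)*(-105/(-93) + 40/98) = -26*(-105*(-1/93) + 40*(1/98))/5 = -26*(35/31 + 20/49)/5 = -26/5*2335/1519 = -12142/1519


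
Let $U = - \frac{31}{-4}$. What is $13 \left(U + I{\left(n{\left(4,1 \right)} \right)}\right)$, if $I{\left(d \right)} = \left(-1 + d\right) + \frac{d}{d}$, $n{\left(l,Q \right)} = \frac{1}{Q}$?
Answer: $\frac{455}{4} \approx 113.75$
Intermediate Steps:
$I{\left(d \right)} = d$ ($I{\left(d \right)} = \left(-1 + d\right) + 1 = d$)
$U = \frac{31}{4}$ ($U = \left(-31\right) \left(- \frac{1}{4}\right) = \frac{31}{4} \approx 7.75$)
$13 \left(U + I{\left(n{\left(4,1 \right)} \right)}\right) = 13 \left(\frac{31}{4} + 1^{-1}\right) = 13 \left(\frac{31}{4} + 1\right) = 13 \cdot \frac{35}{4} = \frac{455}{4}$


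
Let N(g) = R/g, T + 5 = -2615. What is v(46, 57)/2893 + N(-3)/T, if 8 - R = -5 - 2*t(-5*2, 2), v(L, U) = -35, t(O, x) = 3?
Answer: -220133/22738980 ≈ -0.0096809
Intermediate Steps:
T = -2620 (T = -5 - 2615 = -2620)
R = 19 (R = 8 - (-5 - 2*3) = 8 - (-5 - 6) = 8 - 1*(-11) = 8 + 11 = 19)
N(g) = 19/g
v(46, 57)/2893 + N(-3)/T = -35/2893 + (19/(-3))/(-2620) = -35*1/2893 + (19*(-⅓))*(-1/2620) = -35/2893 - 19/3*(-1/2620) = -35/2893 + 19/7860 = -220133/22738980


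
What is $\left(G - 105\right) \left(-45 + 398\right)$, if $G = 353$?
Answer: $87544$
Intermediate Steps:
$\left(G - 105\right) \left(-45 + 398\right) = \left(353 - 105\right) \left(-45 + 398\right) = 248 \cdot 353 = 87544$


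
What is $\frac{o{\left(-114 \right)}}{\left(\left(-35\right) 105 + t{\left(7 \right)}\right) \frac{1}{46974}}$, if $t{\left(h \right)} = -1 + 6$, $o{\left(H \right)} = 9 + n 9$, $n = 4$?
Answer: $- \frac{211383}{367} \approx -575.98$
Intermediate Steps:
$o{\left(H \right)} = 45$ ($o{\left(H \right)} = 9 + 4 \cdot 9 = 9 + 36 = 45$)
$t{\left(h \right)} = 5$
$\frac{o{\left(-114 \right)}}{\left(\left(-35\right) 105 + t{\left(7 \right)}\right) \frac{1}{46974}} = \frac{45}{\left(\left(-35\right) 105 + 5\right) \frac{1}{46974}} = \frac{45}{\left(-3675 + 5\right) \frac{1}{46974}} = \frac{45}{\left(-3670\right) \frac{1}{46974}} = \frac{45}{- \frac{1835}{23487}} = 45 \left(- \frac{23487}{1835}\right) = - \frac{211383}{367}$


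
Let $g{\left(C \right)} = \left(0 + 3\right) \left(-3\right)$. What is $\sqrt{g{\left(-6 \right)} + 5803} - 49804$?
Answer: $-49804 + \sqrt{5794} \approx -49728.0$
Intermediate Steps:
$g{\left(C \right)} = -9$ ($g{\left(C \right)} = 3 \left(-3\right) = -9$)
$\sqrt{g{\left(-6 \right)} + 5803} - 49804 = \sqrt{-9 + 5803} - 49804 = \sqrt{5794} - 49804 = -49804 + \sqrt{5794}$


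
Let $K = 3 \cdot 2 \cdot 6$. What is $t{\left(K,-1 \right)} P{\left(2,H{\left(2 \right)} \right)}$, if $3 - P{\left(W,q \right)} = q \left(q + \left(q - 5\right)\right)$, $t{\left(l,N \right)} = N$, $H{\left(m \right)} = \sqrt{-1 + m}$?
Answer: $-6$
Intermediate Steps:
$K = 36$ ($K = 6 \cdot 6 = 36$)
$P{\left(W,q \right)} = 3 - q \left(-5 + 2 q\right)$ ($P{\left(W,q \right)} = 3 - q \left(q + \left(q - 5\right)\right) = 3 - q \left(q + \left(-5 + q\right)\right) = 3 - q \left(-5 + 2 q\right)$)
$t{\left(K,-1 \right)} P{\left(2,H{\left(2 \right)} \right)} = - (3 - 2 \left(\sqrt{-1 + 2}\right)^{2} + 5 \sqrt{-1 + 2}) = - (3 - 2 \left(\sqrt{1}\right)^{2} + 5 \sqrt{1}) = - (3 - 2 \cdot 1^{2} + 5 \cdot 1) = - (3 - 2 + 5) = \left(-1\right) 6 = -6$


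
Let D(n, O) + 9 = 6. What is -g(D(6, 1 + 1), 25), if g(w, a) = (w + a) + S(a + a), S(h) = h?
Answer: -72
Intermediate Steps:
D(n, O) = -3 (D(n, O) = -9 + 6 = -3)
g(w, a) = w + 3*a (g(w, a) = (w + a) + (a + a) = (a + w) + 2*a = w + 3*a)
-g(D(6, 1 + 1), 25) = -(-3 + 3*25) = -(-3 + 75) = -1*72 = -72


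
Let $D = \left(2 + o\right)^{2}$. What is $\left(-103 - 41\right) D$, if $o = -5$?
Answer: $-1296$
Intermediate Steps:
$D = 9$ ($D = \left(2 - 5\right)^{2} = \left(-3\right)^{2} = 9$)
$\left(-103 - 41\right) D = \left(-103 - 41\right) 9 = \left(-144\right) 9 = -1296$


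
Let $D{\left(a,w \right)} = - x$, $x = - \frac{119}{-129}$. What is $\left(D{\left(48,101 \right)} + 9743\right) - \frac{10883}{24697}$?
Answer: $\frac{31036007509}{3185913} \approx 9741.6$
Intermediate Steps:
$x = \frac{119}{129}$ ($x = \left(-119\right) \left(- \frac{1}{129}\right) = \frac{119}{129} \approx 0.92248$)
$D{\left(a,w \right)} = - \frac{119}{129}$ ($D{\left(a,w \right)} = \left(-1\right) \frac{119}{129} = - \frac{119}{129}$)
$\left(D{\left(48,101 \right)} + 9743\right) - \frac{10883}{24697} = \left(- \frac{119}{129} + 9743\right) - \frac{10883}{24697} = \frac{1256728}{129} - \frac{10883}{24697} = \frac{31036007509}{3185913}$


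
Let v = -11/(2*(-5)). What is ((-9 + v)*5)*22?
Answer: -869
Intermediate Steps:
v = 11/10 (v = -11/(-10) = -11*(-⅒) = 11/10 ≈ 1.1000)
((-9 + v)*5)*22 = ((-9 + 11/10)*5)*22 = -79/10*5*22 = -79/2*22 = -869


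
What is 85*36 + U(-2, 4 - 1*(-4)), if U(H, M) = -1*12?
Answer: 3048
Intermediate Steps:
U(H, M) = -12
85*36 + U(-2, 4 - 1*(-4)) = 85*36 - 12 = 3060 - 12 = 3048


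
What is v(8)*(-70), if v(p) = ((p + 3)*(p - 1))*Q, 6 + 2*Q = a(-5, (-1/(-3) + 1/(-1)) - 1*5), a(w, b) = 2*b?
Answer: 140140/3 ≈ 46713.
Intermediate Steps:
Q = -26/3 (Q = -3 + (2*((-1/(-3) + 1/(-1)) - 1*5))/2 = -3 + (2*((-1*(-⅓) + 1*(-1)) - 5))/2 = -3 + (2*((⅓ - 1) - 5))/2 = -3 + (2*(-⅔ - 5))/2 = -3 + (2*(-17/3))/2 = -3 + (½)*(-34/3) = -3 - 17/3 = -26/3 ≈ -8.6667)
v(p) = -26*(-1 + p)*(3 + p)/3 (v(p) = ((p + 3)*(p - 1))*(-26/3) = ((3 + p)*(-1 + p))*(-26/3) = ((-1 + p)*(3 + p))*(-26/3) = -26*(-1 + p)*(3 + p)/3)
v(8)*(-70) = (26 - 52/3*8 - 26/3*8²)*(-70) = (26 - 416/3 - 26/3*64)*(-70) = (26 - 416/3 - 1664/3)*(-70) = -2002/3*(-70) = 140140/3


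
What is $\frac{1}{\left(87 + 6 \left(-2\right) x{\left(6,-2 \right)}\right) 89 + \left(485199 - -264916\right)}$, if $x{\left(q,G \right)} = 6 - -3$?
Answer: $\frac{1}{748246} \approx 1.3365 \cdot 10^{-6}$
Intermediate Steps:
$x{\left(q,G \right)} = 9$ ($x{\left(q,G \right)} = 6 + 3 = 9$)
$\frac{1}{\left(87 + 6 \left(-2\right) x{\left(6,-2 \right)}\right) 89 + \left(485199 - -264916\right)} = \frac{1}{\left(87 + 6 \left(-2\right) 9\right) 89 + \left(485199 - -264916\right)} = \frac{1}{\left(87 - 108\right) 89 + \left(485199 + 264916\right)} = \frac{1}{\left(87 - 108\right) 89 + 750115} = \frac{1}{\left(-21\right) 89 + 750115} = \frac{1}{-1869 + 750115} = \frac{1}{748246}$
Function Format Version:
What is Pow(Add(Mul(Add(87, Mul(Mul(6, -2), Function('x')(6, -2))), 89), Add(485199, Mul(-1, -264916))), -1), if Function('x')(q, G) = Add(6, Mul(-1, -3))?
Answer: Rational(1, 748246) ≈ 1.3365e-6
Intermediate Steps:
Function('x')(q, G) = 9 (Function('x')(q, G) = Add(6, 3) = 9)
Pow(Add(Mul(Add(87, Mul(Mul(6, -2), Function('x')(6, -2))), 89), Add(485199, Mul(-1, -264916))), -1) = Pow(Add(Mul(Add(87, Mul(Mul(6, -2), 9)), 89), Add(485199, Mul(-1, -264916))), -1) = Pow(Add(Mul(Add(87, Mul(-12, 9)), 89), Add(485199, 264916)), -1) = Pow(Add(Mul(Add(87, -108), 89), 750115), -1) = Pow(Add(Mul(-21, 89), 750115), -1) = Pow(Add(-1869, 750115), -1) = Pow(748246, -1) = Rational(1, 748246)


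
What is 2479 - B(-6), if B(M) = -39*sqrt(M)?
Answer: 2479 + 39*I*sqrt(6) ≈ 2479.0 + 95.53*I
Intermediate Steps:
2479 - B(-6) = 2479 - (-39)*sqrt(-6) = 2479 - (-39)*I*sqrt(6) = 2479 + 39*I*sqrt(6)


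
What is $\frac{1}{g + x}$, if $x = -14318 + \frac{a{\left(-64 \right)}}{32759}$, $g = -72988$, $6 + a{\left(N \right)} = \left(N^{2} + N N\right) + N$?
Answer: $- \frac{32759}{2860049132} \approx -1.1454 \cdot 10^{-5}$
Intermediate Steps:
$a{\left(N \right)} = -6 + N + 2 N^{2}$ ($a{\left(N \right)} = -6 + \left(\left(N^{2} + N N\right) + N\right) = -6 + \left(\left(N^{2} + N^{2}\right) + N\right) = -6 + \left(2 N^{2} + N\right) = -6 + \left(N + 2 N^{2}\right) = -6 + N + 2 N^{2}$)
$x = - \frac{469035240}{32759}$ ($x = -14318 + \frac{-6 - 64 + 2 \left(-64\right)^{2}}{32759} = -14318 + \left(-6 - 64 + 2 \cdot 4096\right) \frac{1}{32759} = -14318 + \left(-6 - 64 + 8192\right) \frac{1}{32759} = -14318 + 8122 \cdot \frac{1}{32759} = -14318 + \frac{8122}{32759} = - \frac{469035240}{32759} \approx -14318.0$)
$\frac{1}{g + x} = \frac{1}{-72988 - \frac{469035240}{32759}} = \frac{1}{- \frac{2860049132}{32759}} = - \frac{32759}{2860049132}$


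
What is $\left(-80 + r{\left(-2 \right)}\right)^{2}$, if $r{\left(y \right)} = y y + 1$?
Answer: $5625$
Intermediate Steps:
$r{\left(y \right)} = 1 + y^{2}$ ($r{\left(y \right)} = y^{2} + 1 = 1 + y^{2}$)
$\left(-80 + r{\left(-2 \right)}\right)^{2} = \left(-80 + \left(1 + \left(-2\right)^{2}\right)\right)^{2} = \left(-80 + \left(1 + 4\right)\right)^{2} = \left(-80 + 5\right)^{2} = \left(-75\right)^{2} = 5625$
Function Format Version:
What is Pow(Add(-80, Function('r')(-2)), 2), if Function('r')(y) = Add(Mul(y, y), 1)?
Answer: 5625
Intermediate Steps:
Function('r')(y) = Add(1, Pow(y, 2)) (Function('r')(y) = Add(Pow(y, 2), 1) = Add(1, Pow(y, 2)))
Pow(Add(-80, Function('r')(-2)), 2) = Pow(Add(-80, Add(1, Pow(-2, 2))), 2) = Pow(Add(-80, Add(1, 4)), 2) = Pow(Add(-80, 5), 2) = Pow(-75, 2) = 5625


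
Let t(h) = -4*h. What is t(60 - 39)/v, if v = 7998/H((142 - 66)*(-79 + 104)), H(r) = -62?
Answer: 28/43 ≈ 0.65116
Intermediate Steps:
v = -129 (v = 7998/(-62) = 7998*(-1/62) = -129)
t(60 - 39)/v = -4*(60 - 39)/(-129) = -4*21*(-1/129) = -84*(-1/129) = 28/43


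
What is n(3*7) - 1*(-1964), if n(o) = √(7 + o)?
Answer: 1964 + 2*√7 ≈ 1969.3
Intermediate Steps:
n(3*7) - 1*(-1964) = √(7 + 3*7) - 1*(-1964) = √(7 + 21) + 1964 = √28 + 1964 = 2*√7 + 1964 = 1964 + 2*√7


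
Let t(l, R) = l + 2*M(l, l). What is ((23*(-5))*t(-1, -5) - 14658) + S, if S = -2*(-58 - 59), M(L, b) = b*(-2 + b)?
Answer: -14999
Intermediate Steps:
S = 234 (S = -2*(-117) = 234)
t(l, R) = l + 2*l*(-2 + l) (t(l, R) = l + 2*(l*(-2 + l)) = l + 2*l*(-2 + l))
((23*(-5))*t(-1, -5) - 14658) + S = ((23*(-5))*(-(-3 + 2*(-1))) - 14658) + 234 = (-(-115)*(-3 - 2) - 14658) + 234 = (-(-115)*(-5) - 14658) + 234 = (-115*5 - 14658) + 234 = (-575 - 14658) + 234 = -15233 + 234 = -14999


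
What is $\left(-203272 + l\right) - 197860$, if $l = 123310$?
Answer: $-277822$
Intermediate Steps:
$\left(-203272 + l\right) - 197860 = \left(-203272 + 123310\right) - 197860 = -79962 - 197860 = -277822$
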